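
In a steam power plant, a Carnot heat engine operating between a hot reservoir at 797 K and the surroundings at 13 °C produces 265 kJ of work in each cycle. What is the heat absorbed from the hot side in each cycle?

T_C = 13 °C → 13 + 273.15 = 286.15 K.
The Carnot efficiency is η = 1 − T_C/T_H = 1 − 286.15/797.00 = 0.6410.
Q_H = W/η = 265/0.6410 = 413.4 kJ.

Q_H ≈ 413.4 kJ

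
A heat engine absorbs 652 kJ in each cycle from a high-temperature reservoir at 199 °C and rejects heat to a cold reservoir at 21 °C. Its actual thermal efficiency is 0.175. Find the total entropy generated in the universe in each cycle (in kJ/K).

T_H = 199 °C → 199 + 273.15 = 472.15 K.
T_C = 21 °C → 21 + 273.15 = 294.15 K.
W = η·Q_H = 0.175 × 652 = 114.1 kJ, so Q_C = Q_H − W = 537.9 kJ.
Entropy balance on the reservoirs: −Q_H/T_H = -1.381 kJ/K, +Q_C/T_C = 1.829 kJ/K.
ΔS_univ = −Q_H/T_H + Q_C/T_C = 0.4477 kJ/K (> 0, since η = 0.175 < η_Carnot = 0.377).

ΔS_univ ≈ 0.4477 kJ/K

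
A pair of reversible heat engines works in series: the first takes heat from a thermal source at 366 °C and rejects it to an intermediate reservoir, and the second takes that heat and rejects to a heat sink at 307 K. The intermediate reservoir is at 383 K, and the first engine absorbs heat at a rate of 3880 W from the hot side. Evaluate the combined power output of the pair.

T_H = 366 °C → 366 + 273.15 = 639.15 K.
Two reversible stages in series are equivalent to a single Carnot engine between T_H and T_C, so η_total = 1 − T_C/T_H = 1 − 307.00/639.15 = 0.5197.
W_total = η_total · Q_H = 0.5197 × 3880 = 2020 W.

Ẇ_total ≈ 2020 W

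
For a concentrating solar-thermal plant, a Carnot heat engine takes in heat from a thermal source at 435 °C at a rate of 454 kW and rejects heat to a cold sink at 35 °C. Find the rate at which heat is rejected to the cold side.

Q̇_C ≈ 198 kW

T_H = 435 °C → 435 + 273.15 = 708.15 K.
T_C = 35 °C → 35 + 273.15 = 308.15 K.
Carnot efficiency: η = 1 − T_C/T_H = 1 − 308.15/708.15 = 0.5649.
For a reversible cycle Q_C/Q_H = T_C/T_H, so Q_C = 454 × 308.15/708.15 = 198 kW.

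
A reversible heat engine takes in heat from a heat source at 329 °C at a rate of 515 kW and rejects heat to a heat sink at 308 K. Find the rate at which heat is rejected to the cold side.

Q̇_C ≈ 263.4 kW

T_H = 329 °C → 329 + 273.15 = 602.15 K.
η_rev = 1 − T_C/T_H = 1 − 308.00/602.15 = 0.4885.
For a reversible cycle Q_C/Q_H = T_C/T_H, so Q_C = 515 × 308.00/602.15 = 263.4 kW.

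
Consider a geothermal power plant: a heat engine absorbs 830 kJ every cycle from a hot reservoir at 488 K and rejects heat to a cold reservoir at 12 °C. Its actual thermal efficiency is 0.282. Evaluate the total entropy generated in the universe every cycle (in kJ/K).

T_C = 12 °C → 12 + 273.15 = 285.15 K.
W = η·Q_H = 0.282 × 830 = 234.1 kJ, so Q_C = Q_H − W = 595.9 kJ.
Reservoir entropy changes: ΔS_H = −Q_H/T_H = −830/488.00 = -1.701 kJ/K and ΔS_C = +Q_C/T_C = 595.9/285.15 = 2.090 kJ/K.
ΔS_univ = −Q_H/T_H + Q_C/T_C = 0.3891 kJ/K (> 0, since η = 0.282 < η_Carnot = 0.416).

ΔS_univ ≈ 0.3891 kJ/K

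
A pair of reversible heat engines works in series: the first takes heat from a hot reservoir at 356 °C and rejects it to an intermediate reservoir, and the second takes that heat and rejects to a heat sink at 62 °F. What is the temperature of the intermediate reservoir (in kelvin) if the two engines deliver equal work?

T_m ≈ 459.5 K

T_H = 356 °C → 356 + 273.15 = 629.15 K.
T_C = 62 °F → (62 − 32) × 5/9 = 16.67 °C = 289.82 K.
For reversible stages Q_m = Q_H·(T_m/T_H). Setting W₁ = Q_H(1 − T_m/T_H) equal to W₂ = Q_m(1 − T_C/T_m) = Q_H·(T_m − T_C)/T_H gives T_H − T_m = T_m − T_C, so T_m = (T_H + T_C)/2 = (629.15 + 289.82)/2 = 459.5 K.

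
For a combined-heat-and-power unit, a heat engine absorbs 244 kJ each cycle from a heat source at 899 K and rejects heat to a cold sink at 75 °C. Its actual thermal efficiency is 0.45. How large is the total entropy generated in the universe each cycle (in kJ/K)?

ΔS_univ ≈ 0.114 kJ/K

T_C = 75 °C → 75 + 273.15 = 348.15 K.
W = η·Q_H = 0.45 × 244 = 109.8 kJ, so Q_C = Q_H − W = 134.2 kJ.
The hot reservoir loses entropy Q_H/T_H = 244/899.00 = 0.2714 kJ/K; the cold reservoir gains Q_C/T_C = 134.2/348.15 = 0.3855 kJ/K.
ΔS_univ = −Q_H/T_H + Q_C/T_C = 0.114 kJ/K (> 0, since η = 0.45 < η_Carnot = 0.613).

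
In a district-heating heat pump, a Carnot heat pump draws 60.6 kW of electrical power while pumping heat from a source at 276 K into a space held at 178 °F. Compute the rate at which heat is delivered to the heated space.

T_H = 178 °F → (178 − 32) × 5/9 = 81.11 °C = 354.26 K.
The Carnot heat-pump COP is COP_HP = T_H/(T_H − T_C) = 354.26/78.26 = 4.5267.
Q_H = COP_HP · W = 4.5267 × 60.6 = 274.3 kW.

Q̇_H ≈ 274.3 kW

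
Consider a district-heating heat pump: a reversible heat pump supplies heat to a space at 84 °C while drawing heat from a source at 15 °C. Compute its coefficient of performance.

T_H = 84 °C → 84 + 273.15 = 357.15 K.
T_C = 15 °C → 15 + 273.15 = 288.15 K.
The Carnot heat-pump COP is COP_HP = T_H/(T_H − T_C) = 357.15/(357.15 − 288.15) = 5.176.

COP_HP ≈ 5.176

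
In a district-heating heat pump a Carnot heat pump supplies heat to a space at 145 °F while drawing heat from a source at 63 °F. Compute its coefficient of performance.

COP_HP ≈ 7.37

T_H = 145 °F → (145 − 32) × 5/9 = 62.78 °C = 335.93 K.
T_C = 63 °F → (63 − 32) × 5/9 = 17.22 °C = 290.37 K.
COP_HP = T_H/(T_H − T_C) = 335.93/(335.93 − 290.37) = 7.37.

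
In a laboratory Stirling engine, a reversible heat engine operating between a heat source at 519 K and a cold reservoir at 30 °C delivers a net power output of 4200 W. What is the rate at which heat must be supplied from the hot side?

Q̇_H ≈ 10100 W

T_C = 30 °C → 30 + 273.15 = 303.15 K.
For a reversible engine, η = 1 − T_C/T_H = 1 − 303.15/519.00 = 0.4159.
Q_H = W/η = 4200/0.4159 = 10100 W.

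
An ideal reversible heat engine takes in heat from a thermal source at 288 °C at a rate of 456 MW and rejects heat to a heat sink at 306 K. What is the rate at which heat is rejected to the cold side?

Q̇_C ≈ 249 MW

T_H = 288 °C → 288 + 273.15 = 561.15 K.
η_rev = 1 − T_C/T_H = 1 − 306.00/561.15 = 0.4547.
For a reversible cycle Q_C/Q_H = T_C/T_H, so Q_C = 456 × 306.00/561.15 = 249 MW.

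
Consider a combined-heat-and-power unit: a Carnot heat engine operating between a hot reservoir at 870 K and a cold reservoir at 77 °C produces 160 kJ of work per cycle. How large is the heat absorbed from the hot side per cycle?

T_C = 77 °C → 77 + 273.15 = 350.15 K.
The Carnot efficiency is η = 1 − T_C/T_H = 1 − 350.15/870.00 = 0.5975.
Q_H = W/η = 160/0.5975 = 268 kJ.

Q_H ≈ 268 kJ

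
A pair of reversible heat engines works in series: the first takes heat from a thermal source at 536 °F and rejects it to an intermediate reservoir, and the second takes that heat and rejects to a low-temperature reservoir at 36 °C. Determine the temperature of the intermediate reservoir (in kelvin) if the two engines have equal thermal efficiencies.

T_H = 536 °F → (536 − 32) × 5/9 = 280.00 °C = 553.15 K.
T_C = 36 °C → 36 + 273.15 = 309.15 K.
Equal efficiencies require 1 − T_m/T_H = 1 − T_C/T_m, i.e. T_m/T_H = T_C/T_m, so T_m = √(T_H·T_C) = √(553.15 × 309.15) = 414 K.

T_m ≈ 414 K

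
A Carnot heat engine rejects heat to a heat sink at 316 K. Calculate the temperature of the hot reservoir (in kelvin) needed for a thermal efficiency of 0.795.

T_H ≈ 1541 K

From η = 1 − T_C/T_H, solving for T_H gives T_H = T_C/(1 − η) = 316.00/(1 − 0.795) = 1541 K.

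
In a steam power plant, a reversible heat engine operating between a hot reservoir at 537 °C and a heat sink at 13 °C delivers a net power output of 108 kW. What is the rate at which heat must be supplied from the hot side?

Q̇_H ≈ 167 kW

T_H = 537 °C → 537 + 273.15 = 810.15 K.
T_C = 13 °C → 13 + 273.15 = 286.15 K.
The Carnot efficiency is η = 1 − T_C/T_H = 1 − 286.15/810.15 = 0.6468.
Q_H = W/η = 108/0.6468 = 167 kW.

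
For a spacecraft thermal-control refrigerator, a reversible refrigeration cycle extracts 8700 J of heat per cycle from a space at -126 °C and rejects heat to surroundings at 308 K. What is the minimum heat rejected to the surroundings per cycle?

T_C = -126 °C → -126 + 273.15 = 147.15 K.
For a reversible cycle Q_H/Q_C = T_H/T_C, so Q_H = Q_C·T_H/T_C = 8700 × 308.00/147.15 = 18210 J.

Q_H ≈ 18210 J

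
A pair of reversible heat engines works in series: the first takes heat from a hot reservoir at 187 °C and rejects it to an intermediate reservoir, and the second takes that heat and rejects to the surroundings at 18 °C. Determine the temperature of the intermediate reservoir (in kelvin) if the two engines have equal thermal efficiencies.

T_H = 187 °C → 187 + 273.15 = 460.15 K.
T_C = 18 °C → 18 + 273.15 = 291.15 K.
Equal efficiencies require 1 − T_m/T_H = 1 − T_C/T_m, i.e. T_m/T_H = T_C/T_m, so T_m = √(T_H·T_C) = √(460.15 × 291.15) = 366 K.

T_m ≈ 366 K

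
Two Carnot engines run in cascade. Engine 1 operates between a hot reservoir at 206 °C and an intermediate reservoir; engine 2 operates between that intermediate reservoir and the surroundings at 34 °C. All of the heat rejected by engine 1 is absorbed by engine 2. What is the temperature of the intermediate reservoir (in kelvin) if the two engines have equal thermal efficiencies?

T_m ≈ 384 K

T_H = 206 °C → 206 + 273.15 = 479.15 K.
T_C = 34 °C → 34 + 273.15 = 307.15 K.
Equal efficiencies require 1 − T_m/T_H = 1 − T_C/T_m, i.e. T_m/T_H = T_C/T_m, so T_m = √(T_H·T_C) = √(479.15 × 307.15) = 384 K.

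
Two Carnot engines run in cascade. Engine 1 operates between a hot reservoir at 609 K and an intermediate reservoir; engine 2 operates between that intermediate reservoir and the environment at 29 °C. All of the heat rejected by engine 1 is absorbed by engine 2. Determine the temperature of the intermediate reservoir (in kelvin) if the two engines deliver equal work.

T_m ≈ 456 K

T_C = 29 °C → 29 + 273.15 = 302.15 K.
For reversible stages Q_m = Q_H·(T_m/T_H). Setting W₁ = Q_H(1 − T_m/T_H) equal to W₂ = Q_m(1 − T_C/T_m) = Q_H·(T_m − T_C)/T_H gives T_H − T_m = T_m − T_C, so T_m = (T_H + T_C)/2 = (609.00 + 302.15)/2 = 456 K.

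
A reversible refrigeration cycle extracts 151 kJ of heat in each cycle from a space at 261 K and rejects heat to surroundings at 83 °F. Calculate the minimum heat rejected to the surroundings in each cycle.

Q_H ≈ 174 kJ

T_H = 83 °F → (83 − 32) × 5/9 = 28.33 °C = 301.48 K.
For a reversible cycle Q_H/Q_C = T_H/T_C, so Q_H = Q_C·T_H/T_C = 151 × 301.48/261.00 = 174 kJ.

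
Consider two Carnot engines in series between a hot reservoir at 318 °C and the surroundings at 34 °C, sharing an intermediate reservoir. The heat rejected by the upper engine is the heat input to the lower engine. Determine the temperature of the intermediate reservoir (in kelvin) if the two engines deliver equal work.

T_H = 318 °C → 318 + 273.15 = 591.15 K.
T_C = 34 °C → 34 + 273.15 = 307.15 K.
For reversible stages Q_m = Q_H·(T_m/T_H). Setting W₁ = Q_H(1 − T_m/T_H) equal to W₂ = Q_m(1 − T_C/T_m) = Q_H·(T_m − T_C)/T_H gives T_H − T_m = T_m − T_C, so T_m = (T_H + T_C)/2 = (591.15 + 307.15)/2 = 449 K.

T_m ≈ 449 K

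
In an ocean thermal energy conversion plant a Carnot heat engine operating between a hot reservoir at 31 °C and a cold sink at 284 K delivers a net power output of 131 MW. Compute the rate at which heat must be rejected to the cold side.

T_H = 31 °C → 31 + 273.15 = 304.15 K.
Carnot efficiency: η = 1 − T_C/T_H = 1 − 284.00/304.15 = 0.0663.
Since Q_C/Q_H = T_C/T_H and Q_H = W/η, Q_C = W·T_C/(T_H − T_C) = 131 × 284.00/20.15 = 1846 MW.

Q̇_C ≈ 1846 MW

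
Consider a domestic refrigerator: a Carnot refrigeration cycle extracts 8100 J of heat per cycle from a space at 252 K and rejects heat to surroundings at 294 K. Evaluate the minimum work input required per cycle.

W_in ≈ 1350 J

Carnot COP: COP_R = T_C/(T_H − T_C) = 252.00/42.00 = 6.0000.
W = Q_C/COP_R = 8100/6.0000 = 1350 J.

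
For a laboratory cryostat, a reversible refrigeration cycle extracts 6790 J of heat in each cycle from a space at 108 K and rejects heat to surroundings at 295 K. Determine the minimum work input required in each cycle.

Carnot COP: COP_R = T_C/(T_H − T_C) = 108.00/187.00 = 0.5775.
W = Q_C/COP_R = 6790/0.5775 = 11800 J.

W_in ≈ 11800 J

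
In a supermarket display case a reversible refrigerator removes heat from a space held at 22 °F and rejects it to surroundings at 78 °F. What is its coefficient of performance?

T_H = 78 °F → (78 − 32) × 5/9 = 25.56 °C = 298.71 K.
T_C = 22 °F → (22 − 32) × 5/9 = -5.56 °C = 267.59 K.
The reversible coefficient of performance is COP_R = T_C/(T_H − T_C) = 267.59/(298.71 − 267.59) = 8.60.

COP_R ≈ 8.60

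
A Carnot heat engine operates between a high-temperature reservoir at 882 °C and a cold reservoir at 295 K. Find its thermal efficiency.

T_H = 882 °C → 882 + 273.15 = 1155.15 K.
Since the cycle is reversible, η = 1 − T_C/T_H = 1 − 295.00/1155.15 = 0.7446.

η ≈ 0.7446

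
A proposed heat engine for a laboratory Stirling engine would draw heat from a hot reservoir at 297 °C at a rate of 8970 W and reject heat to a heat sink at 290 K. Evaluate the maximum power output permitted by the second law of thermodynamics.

T_H = 297 °C → 297 + 273.15 = 570.15 K.
By the Carnot theorem, η_max = 1 − T_C/T_H = 1 − 290.00/570.15 = 0.4914.
W_max = η_max · Q_H = 0.4914 × 8970 = 4410 W.

Ẇ_max ≈ 4410 W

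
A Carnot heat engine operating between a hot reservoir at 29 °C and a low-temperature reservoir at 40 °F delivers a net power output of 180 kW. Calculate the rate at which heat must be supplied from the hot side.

T_H = 29 °C → 29 + 273.15 = 302.15 K.
T_C = 40 °F → (40 − 32) × 5/9 = 4.44 °C = 277.59 K.
For a reversible engine, η = 1 − T_C/T_H = 1 − 277.59/302.15 = 0.0813.
Q_H = W/η = 180/0.0813 = 2210 kW.

Q̇_H ≈ 2210 kW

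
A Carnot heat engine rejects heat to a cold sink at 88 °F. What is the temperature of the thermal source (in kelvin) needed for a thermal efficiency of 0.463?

T_C = 88 °F → (88 − 32) × 5/9 = 31.11 °C = 304.26 K.
From η = 1 − T_C/T_H, solving for T_H gives T_H = T_C/(1 − η) = 304.26/(1 − 0.463) = 567 K.

T_H ≈ 567 K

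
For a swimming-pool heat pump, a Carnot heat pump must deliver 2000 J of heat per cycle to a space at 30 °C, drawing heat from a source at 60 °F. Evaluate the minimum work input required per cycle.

W_in ≈ 95.30 J

T_H = 30 °C → 30 + 273.15 = 303.15 K.
T_C = 60 °F → (60 − 32) × 5/9 = 15.56 °C = 288.71 K.
The Carnot heat-pump COP is COP_HP = T_H/(T_H − T_C) = 303.15/14.44 = 20.9873.
W = Q_H/COP_HP = 2000/20.9873 = 95.30 J.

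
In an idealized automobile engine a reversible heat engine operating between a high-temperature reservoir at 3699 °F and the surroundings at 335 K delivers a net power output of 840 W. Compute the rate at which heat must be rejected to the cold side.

Q̇_C ≈ 142 W

T_H = 3699 °F → (3699 − 32) × 5/9 = 2037.22 °C = 2310.37 K.
The Carnot efficiency is η = 1 − T_C/T_H = 1 − 335.00/2310.37 = 0.8550.
Since Q_C/Q_H = T_C/T_H and Q_H = W/η, Q_C = W·T_C/(T_H − T_C) = 840 × 335.00/1975.37 = 142 W.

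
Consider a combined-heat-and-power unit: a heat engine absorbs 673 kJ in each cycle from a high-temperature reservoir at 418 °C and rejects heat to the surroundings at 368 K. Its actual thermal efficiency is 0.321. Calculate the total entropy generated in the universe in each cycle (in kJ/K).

ΔS_univ ≈ 0.268 kJ/K

T_H = 418 °C → 418 + 273.15 = 691.15 K.
W = η·Q_H = 0.321 × 673 = 216.0 kJ, so Q_C = Q_H − W = 457.0 kJ.
Entropy balance on the reservoirs: −Q_H/T_H = -0.9737 kJ/K, +Q_C/T_C = 1.242 kJ/K.
ΔS_univ = −Q_H/T_H + Q_C/T_C = 0.268 kJ/K (> 0, since η = 0.321 < η_Carnot = 0.468).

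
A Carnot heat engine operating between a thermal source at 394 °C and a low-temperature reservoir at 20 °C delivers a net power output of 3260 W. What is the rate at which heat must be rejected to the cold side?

Q̇_C ≈ 2560 W

T_H = 394 °C → 394 + 273.15 = 667.15 K.
T_C = 20 °C → 20 + 273.15 = 293.15 K.
η_rev = 1 − T_C/T_H = 1 − 293.15/667.15 = 0.5606.
Since Q_C/Q_H = T_C/T_H and Q_H = W/η, Q_C = W·T_C/(T_H − T_C) = 3260 × 293.15/374.00 = 2560 W.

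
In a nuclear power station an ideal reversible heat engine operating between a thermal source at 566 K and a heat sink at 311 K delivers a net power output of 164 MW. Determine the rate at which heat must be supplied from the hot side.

Since the cycle is reversible, η = 1 − T_C/T_H = 1 − 311.00/566.00 = 0.4505.
Q_H = W/η = 164/0.4505 = 364 MW.

Q̇_H ≈ 364 MW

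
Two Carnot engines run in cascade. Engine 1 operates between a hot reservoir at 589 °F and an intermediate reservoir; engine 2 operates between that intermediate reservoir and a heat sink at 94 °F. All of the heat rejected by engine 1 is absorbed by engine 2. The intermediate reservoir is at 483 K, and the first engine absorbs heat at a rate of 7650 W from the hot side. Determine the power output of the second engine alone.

Ẇ₂ ≈ 2300 W

T_H = 589 °F → (589 − 32) × 5/9 = 309.44 °C = 582.59 K.
T_C = 94 °F → (94 − 32) × 5/9 = 34.44 °C = 307.59 K.
Heat entering the second stage: Q_m = Q_H·(T_m/T_H) = 7650 × 483.00/582.59 = 6340 W.
Second-stage efficiency η₂ = 1 − T_C/T_m = 1 − 307.59/483.00 = 0.3632, so W₂ = η₂·Q_m = 2300 W.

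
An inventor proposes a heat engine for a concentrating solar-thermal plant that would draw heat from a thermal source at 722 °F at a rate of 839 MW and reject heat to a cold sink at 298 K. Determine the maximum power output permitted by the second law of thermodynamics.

Ẇ_max ≈ 458 MW

T_H = 722 °F → (722 − 32) × 5/9 = 383.33 °C = 656.48 K.
The second-law ceiling is the Carnot efficiency, η_max = 1 − T_C/T_H = 1 − 298.00/656.48 = 0.5461.
W_max = η_max · Q_H = 0.5461 × 839 = 458 MW.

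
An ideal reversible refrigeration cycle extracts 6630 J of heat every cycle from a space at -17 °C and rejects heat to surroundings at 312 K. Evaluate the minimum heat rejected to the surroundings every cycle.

Q_H ≈ 8080 J

T_C = -17 °C → -17 + 273.15 = 256.15 K.
For a reversible cycle Q_H/Q_C = T_H/T_C, so Q_H = Q_C·T_H/T_C = 6630 × 312.00/256.15 = 8080 J.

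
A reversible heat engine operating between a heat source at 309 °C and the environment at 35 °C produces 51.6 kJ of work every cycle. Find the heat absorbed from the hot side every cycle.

Q_H ≈ 109.6 kJ

T_H = 309 °C → 309 + 273.15 = 582.15 K.
T_C = 35 °C → 35 + 273.15 = 308.15 K.
For a reversible engine, η = 1 − T_C/T_H = 1 − 308.15/582.15 = 0.4707.
Q_H = W/η = 51.6/0.4707 = 109.6 kJ.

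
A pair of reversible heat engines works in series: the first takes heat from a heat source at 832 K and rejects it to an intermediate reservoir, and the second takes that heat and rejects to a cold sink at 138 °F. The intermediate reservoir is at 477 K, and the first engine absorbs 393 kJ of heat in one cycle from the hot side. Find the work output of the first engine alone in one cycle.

W₁ ≈ 167.7 kJ

T_C = 138 °F → (138 − 32) × 5/9 = 58.89 °C = 332.04 K.
First-stage efficiency η₁ = 1 − T_m/T_H = 1 − 477.00/832.00 = 0.4267.
W₁ = η₁·Q_H = 0.4267 × 393 = 167.7 kJ.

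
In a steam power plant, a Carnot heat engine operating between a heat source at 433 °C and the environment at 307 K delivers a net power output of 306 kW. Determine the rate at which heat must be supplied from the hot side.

T_H = 433 °C → 433 + 273.15 = 706.15 K.
For a reversible engine, η = 1 − T_C/T_H = 1 − 307.00/706.15 = 0.5652.
Q_H = W/η = 306/0.5652 = 541 kW.

Q̇_H ≈ 541 kW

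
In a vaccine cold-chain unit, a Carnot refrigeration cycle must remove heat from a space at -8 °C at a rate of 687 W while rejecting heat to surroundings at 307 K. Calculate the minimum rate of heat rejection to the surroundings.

Q̇_H ≈ 795.4 W

T_C = -8 °C → -8 + 273.15 = 265.15 K.
For a reversible cycle Q_H/Q_C = T_H/T_C, so Q_H = Q_C·T_H/T_C = 687 × 307.00/265.15 = 795.4 W.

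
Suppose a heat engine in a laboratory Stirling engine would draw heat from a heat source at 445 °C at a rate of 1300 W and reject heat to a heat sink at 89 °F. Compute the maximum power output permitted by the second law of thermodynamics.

Ẇ_max ≈ 748 W

T_H = 445 °C → 445 + 273.15 = 718.15 K.
T_C = 89 °F → (89 − 32) × 5/9 = 31.67 °C = 304.82 K.
No engine can exceed the Carnot limit: η_max = 1 − T_C/T_H = 1 − 304.82/718.15 = 0.5756.
W_max = η_max · Q_H = 0.5756 × 1300 = 748 W.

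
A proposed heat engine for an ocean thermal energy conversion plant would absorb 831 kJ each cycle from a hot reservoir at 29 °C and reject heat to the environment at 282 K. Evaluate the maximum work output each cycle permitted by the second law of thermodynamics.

T_H = 29 °C → 29 + 273.15 = 302.15 K.
The upper bound on efficiency is η_max = 1 − T_C/T_H = 1 − 282.00/302.15 = 0.0667.
W_max = η_max · Q_H = 0.0667 × 831 = 55.42 kJ.

W_max ≈ 55.42 kJ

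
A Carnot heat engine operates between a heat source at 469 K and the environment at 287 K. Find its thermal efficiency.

Carnot efficiency: η = 1 − T_C/T_H = 1 − 287.00/469.00 = 0.3881.

η ≈ 0.3881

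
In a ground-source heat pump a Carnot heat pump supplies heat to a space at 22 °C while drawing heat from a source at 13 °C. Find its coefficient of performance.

T_H = 22 °C → 22 + 273.15 = 295.15 K.
T_C = 13 °C → 13 + 273.15 = 286.15 K.
The Carnot heat-pump COP is COP_HP = T_H/(T_H − T_C) = 295.15/(295.15 − 286.15) = 32.8.

COP_HP ≈ 32.8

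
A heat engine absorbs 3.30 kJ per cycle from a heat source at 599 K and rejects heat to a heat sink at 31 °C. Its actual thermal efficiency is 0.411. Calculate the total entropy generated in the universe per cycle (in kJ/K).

T_C = 31 °C → 31 + 273.15 = 304.15 K.
W = η·Q_H = 0.411 × 3.30 = 1.356 kJ, so Q_C = Q_H − W = 1.944 kJ.
Reservoir entropy changes: ΔS_H = −Q_H/T_H = −3.30/599.00 = -0.005509 kJ/K and ΔS_C = +Q_C/T_C = 1.944/304.15 = 0.006391 kJ/K.
ΔS_univ = −Q_H/T_H + Q_C/T_C = 8.81e-04 kJ/K (> 0, since η = 0.411 < η_Carnot = 0.492).

ΔS_univ ≈ 8.81e-04 kJ/K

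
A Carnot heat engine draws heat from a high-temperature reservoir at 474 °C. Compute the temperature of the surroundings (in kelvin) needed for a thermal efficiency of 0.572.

T_C ≈ 319.8 K

T_H = 474 °C → 474 + 273.15 = 747.15 K.
From η = 1 − T_C/T_H, T_C = T_H·(1 − η) = 747.15 × (1 − 0.572) = 319.8 K.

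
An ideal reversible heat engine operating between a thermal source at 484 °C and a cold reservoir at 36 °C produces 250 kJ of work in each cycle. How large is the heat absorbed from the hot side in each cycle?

T_H = 484 °C → 484 + 273.15 = 757.15 K.
T_C = 36 °C → 36 + 273.15 = 309.15 K.
For a reversible engine, η = 1 − T_C/T_H = 1 − 309.15/757.15 = 0.5917.
Q_H = W/η = 250/0.5917 = 423 kJ.

Q_H ≈ 423 kJ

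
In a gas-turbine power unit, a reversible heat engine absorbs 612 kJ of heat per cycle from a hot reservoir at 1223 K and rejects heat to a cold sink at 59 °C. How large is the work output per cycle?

T_C = 59 °C → 59 + 273.15 = 332.15 K.
η_rev = 1 − T_C/T_H = 1 − 332.15/1223.00 = 0.7284.
W = η·Q_H = 0.7284 × 612 = 446 kJ.

W ≈ 446 kJ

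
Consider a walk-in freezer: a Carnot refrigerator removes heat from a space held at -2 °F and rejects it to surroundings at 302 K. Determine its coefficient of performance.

COP_R ≈ 5.33

T_C = -2 °F → (-2 − 32) × 5/9 = -18.89 °C = 254.26 K.
Carnot COP: COP_R = T_C/(T_H − T_C) = 254.26/(302.00 − 254.26) = 5.33.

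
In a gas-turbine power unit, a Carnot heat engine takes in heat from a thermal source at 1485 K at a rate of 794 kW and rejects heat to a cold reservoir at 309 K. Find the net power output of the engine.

Carnot efficiency: η = 1 − T_C/T_H = 1 − 309.00/1485.00 = 0.7919.
W = η·Q_H = 0.7919 × 794 = 629 kW.

Ẇ ≈ 629 kW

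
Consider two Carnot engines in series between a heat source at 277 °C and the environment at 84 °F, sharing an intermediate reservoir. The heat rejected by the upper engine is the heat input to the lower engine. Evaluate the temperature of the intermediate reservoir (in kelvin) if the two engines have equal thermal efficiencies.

T_H = 277 °C → 277 + 273.15 = 550.15 K.
T_C = 84 °F → (84 − 32) × 5/9 = 28.89 °C = 302.04 K.
Equal efficiencies require 1 − T_m/T_H = 1 − T_C/T_m, i.e. T_m/T_H = T_C/T_m, so T_m = √(T_H·T_C) = √(550.15 × 302.04) = 408 K.

T_m ≈ 408 K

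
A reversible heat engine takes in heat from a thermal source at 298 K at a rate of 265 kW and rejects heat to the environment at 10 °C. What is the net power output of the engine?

T_C = 10 °C → 10 + 273.15 = 283.15 K.
Since the cycle is reversible, η = 1 − T_C/T_H = 1 − 283.15/298.00 = 0.0498.
W = η·Q_H = 0.0498 × 265 = 13.21 kW.

Ẇ ≈ 13.21 kW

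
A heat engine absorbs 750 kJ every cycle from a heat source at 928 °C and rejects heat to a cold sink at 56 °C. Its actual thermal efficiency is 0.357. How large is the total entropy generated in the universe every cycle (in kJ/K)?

ΔS_univ ≈ 0.841 kJ/K

T_H = 928 °C → 928 + 273.15 = 1201.15 K.
T_C = 56 °C → 56 + 273.15 = 329.15 K.
W = η·Q_H = 0.357 × 750 = 267.8 kJ, so Q_C = Q_H − W = 482.2 kJ.
Entropy balance on the reservoirs: −Q_H/T_H = -0.6244 kJ/K, +Q_C/T_C = 1.465 kJ/K.
ΔS_univ = −Q_H/T_H + Q_C/T_C = 0.841 kJ/K (> 0, since η = 0.357 < η_Carnot = 0.726).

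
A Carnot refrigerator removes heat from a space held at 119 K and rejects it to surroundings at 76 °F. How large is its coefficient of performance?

COP_R ≈ 0.6663

T_H = 76 °F → (76 − 32) × 5/9 = 24.44 °C = 297.59 K.
COP_R = T_C/(T_H − T_C) = 119.00/(297.59 − 119.00) = 0.6663.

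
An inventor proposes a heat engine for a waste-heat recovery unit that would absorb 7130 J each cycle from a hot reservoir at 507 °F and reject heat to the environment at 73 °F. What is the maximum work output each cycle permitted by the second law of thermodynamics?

W_max ≈ 3200 J

T_H = 507 °F → (507 − 32) × 5/9 = 263.89 °C = 537.04 K.
T_C = 73 °F → (73 − 32) × 5/9 = 22.78 °C = 295.93 K.
The second-law ceiling is the Carnot efficiency, η_max = 1 − T_C/T_H = 1 − 295.93/537.04 = 0.4490.
W_max = η_max · Q_H = 0.4490 × 7130 = 3200 J.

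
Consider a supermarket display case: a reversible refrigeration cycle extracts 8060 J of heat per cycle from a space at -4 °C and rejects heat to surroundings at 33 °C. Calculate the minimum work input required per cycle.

T_H = 33 °C → 33 + 273.15 = 306.15 K.
T_C = -4 °C → -4 + 273.15 = 269.15 K.
Carnot COP: COP_R = T_C/(T_H − T_C) = 269.15/37.00 = 7.2743.
W = Q_C/COP_R = 8060/7.2743 = 1110 J.

W_in ≈ 1110 J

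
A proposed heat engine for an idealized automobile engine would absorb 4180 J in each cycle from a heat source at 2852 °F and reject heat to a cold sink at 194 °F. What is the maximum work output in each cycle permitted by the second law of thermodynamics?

W_max ≈ 3350 J

T_H = 2852 °F → (2852 − 32) × 5/9 = 1566.67 °C = 1839.82 K.
T_C = 194 °F → (194 − 32) × 5/9 = 90.00 °C = 363.15 K.
By the Carnot theorem, η_max = 1 − T_C/T_H = 1 − 363.15/1839.82 = 0.8026.
W_max = η_max · Q_H = 0.8026 × 4180 = 3350 J.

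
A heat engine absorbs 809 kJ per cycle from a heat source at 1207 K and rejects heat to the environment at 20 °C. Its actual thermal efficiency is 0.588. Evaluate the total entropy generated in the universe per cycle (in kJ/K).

ΔS_univ ≈ 0.467 kJ/K

T_C = 20 °C → 20 + 273.15 = 293.15 K.
W = η·Q_H = 0.588 × 809 = 475.7 kJ, so Q_C = Q_H − W = 333.3 kJ.
Entropy balance on the reservoirs: −Q_H/T_H = -0.6703 kJ/K, +Q_C/T_C = 1.137 kJ/K.
ΔS_univ = −Q_H/T_H + Q_C/T_C = 0.467 kJ/K (> 0, since η = 0.588 < η_Carnot = 0.757).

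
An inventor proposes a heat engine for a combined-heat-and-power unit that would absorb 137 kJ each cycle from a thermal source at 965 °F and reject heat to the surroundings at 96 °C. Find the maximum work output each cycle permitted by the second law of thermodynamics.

W_max ≈ 73.1 kJ

T_H = 965 °F → (965 − 32) × 5/9 = 518.33 °C = 791.48 K.
T_C = 96 °C → 96 + 273.15 = 369.15 K.
No engine can exceed the Carnot limit: η_max = 1 − T_C/T_H = 1 − 369.15/791.48 = 0.5336.
W_max = η_max · Q_H = 0.5336 × 137 = 73.1 kJ.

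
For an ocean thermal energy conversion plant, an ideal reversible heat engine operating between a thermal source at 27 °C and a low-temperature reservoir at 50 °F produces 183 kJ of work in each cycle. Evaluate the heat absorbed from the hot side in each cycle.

Q_H ≈ 3231 kJ

T_H = 27 °C → 27 + 273.15 = 300.15 K.
T_C = 50 °F → (50 − 32) × 5/9 = 10.00 °C = 283.15 K.
Since the cycle is reversible, η = 1 − T_C/T_H = 1 − 283.15/300.15 = 0.0566.
Q_H = W/η = 183/0.0566 = 3231 kJ.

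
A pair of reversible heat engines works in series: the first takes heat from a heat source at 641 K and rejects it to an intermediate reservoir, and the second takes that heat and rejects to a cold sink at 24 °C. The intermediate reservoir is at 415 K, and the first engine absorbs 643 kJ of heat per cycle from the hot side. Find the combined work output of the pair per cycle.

W_total ≈ 344.9 kJ

T_C = 24 °C → 24 + 273.15 = 297.15 K.
Two reversible stages in series are equivalent to a single Carnot engine between T_H and T_C, so η_total = 1 − T_C/T_H = 1 − 297.15/641.00 = 0.5364.
W_total = η_total · Q_H = 0.5364 × 643 = 344.9 kJ.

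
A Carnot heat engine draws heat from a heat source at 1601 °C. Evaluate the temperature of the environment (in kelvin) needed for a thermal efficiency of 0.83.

T_H = 1601 °C → 1601 + 273.15 = 1874.15 K.
From η = 1 − T_C/T_H, T_C = T_H·(1 − η) = 1874.15 × (1 − 0.83) = 319 K.

T_C ≈ 319 K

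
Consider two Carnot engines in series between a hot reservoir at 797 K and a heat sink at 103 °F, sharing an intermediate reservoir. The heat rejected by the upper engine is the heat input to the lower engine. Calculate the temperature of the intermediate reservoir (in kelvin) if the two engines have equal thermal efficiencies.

T_C = 103 °F → (103 − 32) × 5/9 = 39.44 °C = 312.59 K.
Equal efficiencies require 1 − T_m/T_H = 1 − T_C/T_m, i.e. T_m/T_H = T_C/T_m, so T_m = √(T_H·T_C) = √(797.00 × 312.59) = 499 K.

T_m ≈ 499 K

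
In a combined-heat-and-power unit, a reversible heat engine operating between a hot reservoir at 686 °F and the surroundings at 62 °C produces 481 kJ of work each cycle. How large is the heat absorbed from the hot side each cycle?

T_H = 686 °F → (686 − 32) × 5/9 = 363.33 °C = 636.48 K.
T_C = 62 °C → 62 + 273.15 = 335.15 K.
For a reversible engine, η = 1 − T_C/T_H = 1 − 335.15/636.48 = 0.4734.
Q_H = W/η = 481/0.4734 = 1016 kJ.

Q_H ≈ 1016 kJ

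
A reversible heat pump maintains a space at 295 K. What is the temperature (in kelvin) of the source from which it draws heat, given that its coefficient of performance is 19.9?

COP_HP = T_H/(T_H − T_C) ⇒ T_C = T_H·(COP_HP − 1)/COP_HP = 295.00 × (19.9 − 1)/19.9 = 280 K.

T_C ≈ 280 K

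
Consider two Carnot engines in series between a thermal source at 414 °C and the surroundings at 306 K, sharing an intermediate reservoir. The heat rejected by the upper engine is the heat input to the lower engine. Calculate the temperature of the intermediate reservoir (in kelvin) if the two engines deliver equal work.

T_m ≈ 496.6 K

T_H = 414 °C → 414 + 273.15 = 687.15 K.
For reversible stages Q_m = Q_H·(T_m/T_H). Setting W₁ = Q_H(1 − T_m/T_H) equal to W₂ = Q_m(1 − T_C/T_m) = Q_H·(T_m − T_C)/T_H gives T_H − T_m = T_m − T_C, so T_m = (T_H + T_C)/2 = (687.15 + 306.00)/2 = 496.6 K.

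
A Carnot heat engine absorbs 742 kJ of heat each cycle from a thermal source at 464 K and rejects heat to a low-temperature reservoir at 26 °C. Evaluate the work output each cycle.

W ≈ 264 kJ

T_C = 26 °C → 26 + 273.15 = 299.15 K.
η_rev = 1 − T_C/T_H = 1 − 299.15/464.00 = 0.3553.
W = η·Q_H = 0.3553 × 742 = 264 kJ.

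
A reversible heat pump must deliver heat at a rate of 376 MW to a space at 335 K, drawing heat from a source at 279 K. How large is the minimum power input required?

Ẇ_in ≈ 62.9 MW

The Carnot heat-pump COP is COP_HP = T_H/(T_H − T_C) = 335.00/56.00 = 5.9821.
W = Q_H/COP_HP = 376/5.9821 = 62.9 MW.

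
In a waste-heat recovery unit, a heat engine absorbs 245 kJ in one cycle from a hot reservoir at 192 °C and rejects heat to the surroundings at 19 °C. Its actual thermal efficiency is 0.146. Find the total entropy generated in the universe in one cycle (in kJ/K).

T_H = 192 °C → 192 + 273.15 = 465.15 K.
T_C = 19 °C → 19 + 273.15 = 292.15 K.
W = η·Q_H = 0.146 × 245 = 35.77 kJ, so Q_C = Q_H − W = 209.2 kJ.
Reservoir entropy changes: ΔS_H = −Q_H/T_H = −245/465.15 = -0.5267 kJ/K and ΔS_C = +Q_C/T_C = 209.2/292.15 = 0.7162 kJ/K.
ΔS_univ = −Q_H/T_H + Q_C/T_C = 0.189 kJ/K (> 0, since η = 0.146 < η_Carnot = 0.372).

ΔS_univ ≈ 0.189 kJ/K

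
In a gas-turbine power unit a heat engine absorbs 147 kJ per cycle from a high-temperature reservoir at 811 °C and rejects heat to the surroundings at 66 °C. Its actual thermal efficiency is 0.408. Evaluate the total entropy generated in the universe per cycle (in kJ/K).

ΔS_univ ≈ 0.121 kJ/K

T_H = 811 °C → 811 + 273.15 = 1084.15 K.
T_C = 66 °C → 66 + 273.15 = 339.15 K.
W = η·Q_H = 0.408 × 147 = 59.98 kJ, so Q_C = Q_H − W = 87.02 kJ.
Reservoir entropy changes: ΔS_H = −Q_H/T_H = −147/1084.15 = -0.1356 kJ/K and ΔS_C = +Q_C/T_C = 87.02/339.15 = 0.2566 kJ/K.
ΔS_univ = −Q_H/T_H + Q_C/T_C = 0.121 kJ/K (> 0, since η = 0.408 < η_Carnot = 0.687).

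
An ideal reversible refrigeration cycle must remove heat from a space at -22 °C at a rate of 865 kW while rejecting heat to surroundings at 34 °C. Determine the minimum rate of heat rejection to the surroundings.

T_H = 34 °C → 34 + 273.15 = 307.15 K.
T_C = -22 °C → -22 + 273.15 = 251.15 K.
For a reversible cycle Q_H/Q_C = T_H/T_C, so Q_H = Q_C·T_H/T_C = 865 × 307.15/251.15 = 1058 kW.

Q̇_H ≈ 1058 kW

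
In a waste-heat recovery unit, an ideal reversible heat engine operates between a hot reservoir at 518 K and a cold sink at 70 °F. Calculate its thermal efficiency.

T_C = 70 °F → (70 − 32) × 5/9 = 21.11 °C = 294.26 K.
The Carnot efficiency is η = 1 − T_C/T_H = 1 − 294.26/518.00 = 0.432.

η ≈ 0.432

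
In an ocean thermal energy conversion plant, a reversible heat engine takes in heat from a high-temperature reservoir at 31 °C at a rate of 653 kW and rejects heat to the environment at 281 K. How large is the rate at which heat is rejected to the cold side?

T_H = 31 °C → 31 + 273.15 = 304.15 K.
Since the cycle is reversible, η = 1 − T_C/T_H = 1 − 281.00/304.15 = 0.0761.
For a reversible cycle Q_C/Q_H = T_C/T_H, so Q_C = 653 × 281.00/304.15 = 603 kW.

Q̇_C ≈ 603 kW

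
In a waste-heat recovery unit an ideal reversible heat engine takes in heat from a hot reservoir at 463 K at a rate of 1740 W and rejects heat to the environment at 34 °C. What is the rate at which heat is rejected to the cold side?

Q̇_C ≈ 1150 W

T_C = 34 °C → 34 + 273.15 = 307.15 K.
The Carnot efficiency is η = 1 − T_C/T_H = 1 − 307.15/463.00 = 0.3366.
For a reversible cycle Q_C/Q_H = T_C/T_H, so Q_C = 1740 × 307.15/463.00 = 1150 W.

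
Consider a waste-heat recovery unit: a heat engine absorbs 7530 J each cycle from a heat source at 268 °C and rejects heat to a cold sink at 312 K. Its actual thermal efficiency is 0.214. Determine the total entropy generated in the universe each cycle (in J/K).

T_H = 268 °C → 268 + 273.15 = 541.15 K.
W = η·Q_H = 0.214 × 7530 = 1611 J, so Q_C = Q_H − W = 5919 J.
Entropy balance on the reservoirs: −Q_H/T_H = -13.91 J/K, +Q_C/T_C = 18.97 J/K.
ΔS_univ = −Q_H/T_H + Q_C/T_C = 5.055 J/K (> 0, since η = 0.214 < η_Carnot = 0.423).

ΔS_univ ≈ 5.055 J/K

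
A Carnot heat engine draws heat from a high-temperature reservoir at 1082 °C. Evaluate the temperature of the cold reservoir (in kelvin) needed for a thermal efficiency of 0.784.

T_H = 1082 °C → 1082 + 273.15 = 1355.15 K.
From η = 1 − T_C/T_H, T_C = T_H·(1 − η) = 1355.15 × (1 − 0.784) = 292.7 K.

T_C ≈ 292.7 K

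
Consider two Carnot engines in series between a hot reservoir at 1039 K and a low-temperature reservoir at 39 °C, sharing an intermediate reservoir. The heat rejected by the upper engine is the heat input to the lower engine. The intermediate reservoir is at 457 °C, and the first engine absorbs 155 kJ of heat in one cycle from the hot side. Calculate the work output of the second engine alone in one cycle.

W₂ ≈ 62.4 kJ

T_C = 39 °C → 39 + 273.15 = 312.15 K.
T_m = 457 °C → 457 + 273.15 = 730.15 K.
Heat entering the second stage: Q_m = Q_H·(T_m/T_H) = 155 × 730.15/1039.00 = 109 kJ.
Second-stage efficiency η₂ = 1 − T_C/T_m = 1 − 312.15/730.15 = 0.5725, so W₂ = η₂·Q_m = 62.4 kJ.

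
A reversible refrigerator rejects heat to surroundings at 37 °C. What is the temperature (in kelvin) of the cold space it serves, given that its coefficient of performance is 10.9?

T_C ≈ 284 K

T_H = 37 °C → 37 + 273.15 = 310.15 K.
COP_R = T_C/(T_H − T_C) ⇒ T_C = T_H·COP_R/(1 + COP_R) = 310.15 × 10.9/(1 + 10.9) = 284 K.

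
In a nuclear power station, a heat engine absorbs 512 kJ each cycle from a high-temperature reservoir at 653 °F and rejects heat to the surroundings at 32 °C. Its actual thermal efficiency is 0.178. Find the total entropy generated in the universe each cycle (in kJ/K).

ΔS_univ ≈ 0.5509 kJ/K

T_H = 653 °F → (653 − 32) × 5/9 = 345.00 °C = 618.15 K.
T_C = 32 °C → 32 + 273.15 = 305.15 K.
W = η·Q_H = 0.178 × 512 = 91.14 kJ, so Q_C = Q_H − W = 420.9 kJ.
Reservoir entropy changes: ΔS_H = −Q_H/T_H = −512/618.15 = -0.8283 kJ/K and ΔS_C = +Q_C/T_C = 420.9/305.15 = 1.379 kJ/K.
ΔS_univ = −Q_H/T_H + Q_C/T_C = 0.5509 kJ/K (> 0, since η = 0.178 < η_Carnot = 0.506).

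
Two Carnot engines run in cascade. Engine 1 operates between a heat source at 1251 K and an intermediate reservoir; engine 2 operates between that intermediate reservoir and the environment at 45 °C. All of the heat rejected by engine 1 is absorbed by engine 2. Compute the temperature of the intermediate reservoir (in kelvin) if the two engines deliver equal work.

T_C = 45 °C → 45 + 273.15 = 318.15 K.
For reversible stages Q_m = Q_H·(T_m/T_H). Setting W₁ = Q_H(1 − T_m/T_H) equal to W₂ = Q_m(1 − T_C/T_m) = Q_H·(T_m − T_C)/T_H gives T_H − T_m = T_m − T_C, so T_m = (T_H + T_C)/2 = (1251.00 + 318.15)/2 = 785 K.

T_m ≈ 785 K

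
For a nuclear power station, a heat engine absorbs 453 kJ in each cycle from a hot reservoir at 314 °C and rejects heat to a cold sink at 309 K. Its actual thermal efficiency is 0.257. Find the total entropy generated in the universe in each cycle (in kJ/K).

ΔS_univ ≈ 0.318 kJ/K

T_H = 314 °C → 314 + 273.15 = 587.15 K.
W = η·Q_H = 0.257 × 453 = 116.4 kJ, so Q_C = Q_H − W = 336.6 kJ.
Reservoir entropy changes: ΔS_H = −Q_H/T_H = −453/587.15 = -0.7715 kJ/K and ΔS_C = +Q_C/T_C = 336.6/309.00 = 1.089 kJ/K.
ΔS_univ = −Q_H/T_H + Q_C/T_C = 0.318 kJ/K (> 0, since η = 0.257 < η_Carnot = 0.474).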